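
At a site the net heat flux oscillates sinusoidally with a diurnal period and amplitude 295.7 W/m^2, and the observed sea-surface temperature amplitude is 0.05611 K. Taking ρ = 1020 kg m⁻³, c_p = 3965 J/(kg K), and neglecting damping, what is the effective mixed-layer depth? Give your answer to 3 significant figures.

17.9 m

ω = 2π / 86400 s = 7.27×10^-5 s⁻¹.
Required C = F₀ / (A ω) = 295.7 / (0.05611 × 7.27×10^-5) = 7.25×10^7 J/(m²·K).
D = C / (ρ c_p) = 7.25×10^7 / (1020 × 3965) = 17.9 m.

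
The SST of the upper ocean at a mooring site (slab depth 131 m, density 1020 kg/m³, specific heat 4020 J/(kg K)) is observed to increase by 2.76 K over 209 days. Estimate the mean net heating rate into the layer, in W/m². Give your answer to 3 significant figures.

82.1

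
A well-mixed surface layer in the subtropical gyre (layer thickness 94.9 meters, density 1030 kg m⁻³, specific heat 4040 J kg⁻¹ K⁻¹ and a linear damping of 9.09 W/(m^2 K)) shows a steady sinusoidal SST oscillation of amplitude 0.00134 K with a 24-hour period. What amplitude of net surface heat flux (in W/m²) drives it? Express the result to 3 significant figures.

Areal heat capacity C = ρ c_p D = 1030 × 4040 × 94.9 = 3.95×10^8 J/(m²·K).
ω = 2π / 86400 s = 7.27×10^-5 s⁻¹.
√((Cω)² + λ²) = √((28700)² + 9.09²) = 28700 W/(m²·K).
F₀ = A × √((Cω)²+λ²) = 0.00134 × 28700 = 38.5 W/m².

38.5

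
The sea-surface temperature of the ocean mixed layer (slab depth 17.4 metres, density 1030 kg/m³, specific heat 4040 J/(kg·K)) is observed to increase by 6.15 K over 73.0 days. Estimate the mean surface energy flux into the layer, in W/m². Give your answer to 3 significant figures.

70.6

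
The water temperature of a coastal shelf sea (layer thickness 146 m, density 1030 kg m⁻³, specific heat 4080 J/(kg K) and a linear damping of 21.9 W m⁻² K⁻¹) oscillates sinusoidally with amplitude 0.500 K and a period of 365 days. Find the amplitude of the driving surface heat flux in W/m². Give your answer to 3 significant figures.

62.1

Areal heat capacity C = ρ c_p D = 1030 × 4080 × 146 = 6.14×10^8 J m⁻² K⁻¹.
ω = 2π / 3.15×10^7 s = 1.99×10^-7 s⁻¹.
√((Cω)² + λ²) = √((122)² + 21.9²) = 124 W/(m²·K).
F₀ = A × √((Cω)²+λ²) = 0.500 × 124 = 62.1 W/m².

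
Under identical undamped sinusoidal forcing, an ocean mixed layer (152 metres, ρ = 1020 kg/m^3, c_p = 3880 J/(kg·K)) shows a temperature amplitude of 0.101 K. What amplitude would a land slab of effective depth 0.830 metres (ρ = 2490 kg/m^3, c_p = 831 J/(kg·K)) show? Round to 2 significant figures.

C_ocean = 6.02×10^8 J/(m²·K); C_land = 1.72×10^6 J/(m²·K).
A ∝ 1/C ⇒ A_land = A_ocean × C_ocean/C_land = 0.101 × 350 = 35.4 K.

35 K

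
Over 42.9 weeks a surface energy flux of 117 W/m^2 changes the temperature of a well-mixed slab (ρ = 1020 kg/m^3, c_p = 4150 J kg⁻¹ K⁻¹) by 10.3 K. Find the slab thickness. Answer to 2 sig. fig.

Heat input Q = F Δt = 117 × 2.59×10^7 s = 3.04×10^9 J/m².
Required areal heat capacity C = Q / ΔT = 2.95×10^8 J/(m²·K).
Depth D = C / (ρ c_p) = 2.95×10^8 / (1020 × 4150) = 69.6 m.

70 m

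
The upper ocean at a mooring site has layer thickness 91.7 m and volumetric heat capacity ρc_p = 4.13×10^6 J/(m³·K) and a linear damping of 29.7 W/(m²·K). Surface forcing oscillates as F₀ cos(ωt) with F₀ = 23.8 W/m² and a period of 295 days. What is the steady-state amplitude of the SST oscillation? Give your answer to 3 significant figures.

Areal heat capacity C = ρc_p × D = 4.13×10^6 × 91.7 = 3.79×10^8 J/(m^2 K).
Angular frequency ω = 2π / T = 2π / 2.55×10^7 s = 2.47×10^-7 s⁻¹.
√((Cω)² + λ²) = √((93.4)² + 29.7²) = 98.0 W/(m²·K).
Amplitude A = F₀ / √((Cω)²+λ²) = 23.8 / 98.0 = 0.243 K.

0.243 K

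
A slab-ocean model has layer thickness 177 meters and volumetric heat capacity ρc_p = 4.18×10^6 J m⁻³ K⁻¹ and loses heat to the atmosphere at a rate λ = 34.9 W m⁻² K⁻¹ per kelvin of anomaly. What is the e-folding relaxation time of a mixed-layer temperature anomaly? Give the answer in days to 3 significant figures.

Areal heat capacity C = ρc_p × D = 4.18×10^6 × 177 = 7.40×10^8 J/(m^2 K).
Relaxation time τ = C / λ = 7.40×10^8 / 34.9 = 2.12×10^7 s.
In days: 2.12×10^7 s / (86400 s/day) = 245 days.

245 days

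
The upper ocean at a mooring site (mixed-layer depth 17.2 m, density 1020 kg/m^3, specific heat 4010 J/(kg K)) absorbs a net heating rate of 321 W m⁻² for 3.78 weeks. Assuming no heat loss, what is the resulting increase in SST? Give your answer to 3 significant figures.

10.4 K

Areal heat capacity C = ρ c_p D = 1020 × 4010 × 17.2 = 7.04×10^7 J m⁻² K⁻¹.
Net heat input Q = F Δt = 321 × (3.78 weeks × 6.048×10^5 s/week) = 7.34×10^8 J/m².
ΔT = Q / C = 7.34×10^8 / 7.04×10^7 = 10.4 K.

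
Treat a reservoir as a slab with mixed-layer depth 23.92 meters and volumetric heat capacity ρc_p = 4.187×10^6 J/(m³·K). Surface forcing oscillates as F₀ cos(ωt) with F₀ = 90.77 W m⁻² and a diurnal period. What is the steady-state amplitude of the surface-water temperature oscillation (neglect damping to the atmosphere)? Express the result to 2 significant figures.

Areal heat capacity C = ρc_p × D = 4.187×10^6 × 23.92 = 1.00×10^8 J m⁻² K⁻¹.
Angular frequency ω = 2π / T = 2π / 86400 s = 7.27×10^-5 s⁻¹.
Cω = 1.00×10^8 × 7.27×10^-5 = 7280 W/(m²·K).
Amplitude A = F₀ / (Cω) = 90.77 / 7280 = 0.0125 K.

0.012 K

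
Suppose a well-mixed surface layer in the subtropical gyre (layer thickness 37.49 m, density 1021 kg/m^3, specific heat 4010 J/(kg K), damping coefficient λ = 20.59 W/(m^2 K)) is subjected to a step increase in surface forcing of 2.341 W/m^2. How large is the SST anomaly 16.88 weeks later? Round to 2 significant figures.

0.085 K

Areal heat capacity C = ρ c_p D = 1021 × 4010 × 37.49 = 1.53×10^8 J m⁻² K⁻¹.
τ = C / λ = 1.53×10^8 / 20.59 = 7.45×10^6 s.
Equilibrium anomaly ΔT_eq = F / λ = 2.341 / 20.59 = 0.114 K.
t = 16.88 weeks = 1.02×10^7 s, so t/τ = 1.37.
ΔT(t) = ΔT_eq (1 − e^(−t/τ)) = 0.114 × (1 − e^−1.37) = 0.0848 K.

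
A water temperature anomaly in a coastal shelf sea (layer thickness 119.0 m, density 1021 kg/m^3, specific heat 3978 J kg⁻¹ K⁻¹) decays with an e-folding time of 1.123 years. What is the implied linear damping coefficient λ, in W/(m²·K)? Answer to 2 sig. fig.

Areal heat capacity C = ρ c_p D = 1021 × 3978 × 119.0 = 4.83×10^8 J/(m^2 K).
τ = 1.123 years = 3.54×10^7 s.
λ = C / τ = 4.83×10^8 / 3.54×10^7 = 13.6 W/(m²·K).

14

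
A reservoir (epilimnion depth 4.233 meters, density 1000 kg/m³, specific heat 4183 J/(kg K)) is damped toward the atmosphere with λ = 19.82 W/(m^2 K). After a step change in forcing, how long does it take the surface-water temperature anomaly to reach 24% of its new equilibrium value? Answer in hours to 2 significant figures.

68 hours

Areal heat capacity C = ρ c_p D = 1000 × 4183 × 4.233 = 1.77×10^7 J m⁻² K⁻¹.
τ = C / λ = 1.77×10^7 / 19.82 = 8.93×10^5 s.
Fraction reached: 1 − e^(−t/τ) = 0.24 ⇒ t = −τ ln(1 − 0.24) = τ × 0.274.
t = 2.45×10^5 s = 68.1 hours.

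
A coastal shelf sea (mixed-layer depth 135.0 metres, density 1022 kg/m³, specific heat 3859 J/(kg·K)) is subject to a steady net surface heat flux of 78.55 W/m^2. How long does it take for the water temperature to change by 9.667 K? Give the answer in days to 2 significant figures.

Areal heat capacity C = ρ c_p D = 1022 × 3859 × 135.0 = 5.32×10^8 J/(m²·K).
Time required: Δt = C ΔT / F = 5.32×10^8 × 9.667 / 78.55 = 6.55×10^7 s.
In days: 6.55×10^7 s / (86400 s/day) = 758 days.

760 days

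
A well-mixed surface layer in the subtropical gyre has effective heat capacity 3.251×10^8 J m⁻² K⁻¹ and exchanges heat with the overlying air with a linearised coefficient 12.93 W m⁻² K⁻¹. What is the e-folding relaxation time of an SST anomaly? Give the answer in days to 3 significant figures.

Areal heat capacity C = 3.251×10^8 J m⁻² K⁻¹ (given).
Relaxation time τ = C / λ = 3.25×10^8 / 12.93 = 2.51×10^7 s.
In days: 2.51×10^7 s / (86400 s/day) = 291 days.

291 days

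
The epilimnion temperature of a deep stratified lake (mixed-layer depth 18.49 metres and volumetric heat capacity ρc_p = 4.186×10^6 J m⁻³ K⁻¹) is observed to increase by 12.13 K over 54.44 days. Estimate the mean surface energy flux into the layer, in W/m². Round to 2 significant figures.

Areal heat capacity C = ρc_p × D = 4.186×10^6 × 18.49 = 7.74×10^7 J m⁻² K⁻¹.
Required heat per unit area: Q = C ΔT = 7.74×10^7 × 12.13 = 9.39×10^8 J/m².
Flux F = Q / Δt = 9.39×10^8 / 4.70×10^6 s = 200 W/m².

200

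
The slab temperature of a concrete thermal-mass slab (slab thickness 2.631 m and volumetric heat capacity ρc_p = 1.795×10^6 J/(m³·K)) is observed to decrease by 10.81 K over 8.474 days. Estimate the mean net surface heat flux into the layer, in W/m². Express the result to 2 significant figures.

Areal heat capacity C = ρc_p × D = 1.795×10^6 × 2.631 = 4.72×10^6 J/(m²·K).
Required heat per unit area: Q = C ΔT = 4.72×10^6 × -10.81 = -5.11×10^7 J/m².
Flux F = Q / Δt = -5.11×10^7 / 7.32×10^5 s = -69.7 W/m².

-70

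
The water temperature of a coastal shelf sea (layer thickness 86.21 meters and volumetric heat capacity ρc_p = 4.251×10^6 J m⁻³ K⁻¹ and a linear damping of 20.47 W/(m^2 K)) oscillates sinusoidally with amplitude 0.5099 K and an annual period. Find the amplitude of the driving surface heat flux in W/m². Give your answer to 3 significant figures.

Areal heat capacity C = ρc_p × D = 4.251×10^6 × 86.21 = 3.66×10^8 J/(m^2 K).
ω = 2π / 3.15×10^7 s = 1.99×10^-7 s⁻¹.
√((Cω)² + λ²) = √((73.0)² + 20.47²) = 75.8 W/(m²·K).
F₀ = A × √((Cω)²+λ²) = 0.5099 × 75.8 = 38.7 W/m².

38.7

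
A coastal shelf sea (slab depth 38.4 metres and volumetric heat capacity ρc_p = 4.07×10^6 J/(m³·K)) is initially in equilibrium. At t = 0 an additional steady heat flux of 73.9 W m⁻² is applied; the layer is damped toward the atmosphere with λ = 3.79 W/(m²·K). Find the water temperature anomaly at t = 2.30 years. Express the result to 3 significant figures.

16.1 K

Areal heat capacity C = ρc_p × D = 4.07×10^6 × 38.4 = 1.56×10^8 J m⁻² K⁻¹.
τ = C / λ = 1.56×10^8 / 3.79 = 4.12×10^7 s.
Equilibrium anomaly ΔT_eq = F / λ = 73.9 / 3.79 = 19.5 K.
t = 2.30 years = 7.26×10^7 s, so t/τ = 1.76.
ΔT(t) = ΔT_eq (1 − e^(−t/τ)) = 19.5 × (1 − e^−1.76) = 16.1 K.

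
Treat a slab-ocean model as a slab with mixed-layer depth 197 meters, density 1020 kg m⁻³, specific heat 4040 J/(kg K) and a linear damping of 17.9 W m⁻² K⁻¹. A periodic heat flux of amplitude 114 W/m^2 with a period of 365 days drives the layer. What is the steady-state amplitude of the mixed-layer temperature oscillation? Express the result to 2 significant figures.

0.70 K

Areal heat capacity C = ρ c_p D = 1020 × 4040 × 197 = 8.12×10^8 J/(m²·K).
Angular frequency ω = 2π / T = 2π / 3.15×10^7 s = 1.99×10^-7 s⁻¹.
√((Cω)² + λ²) = √((162)² + 17.9²) = 163 W/(m²·K).
Amplitude A = F₀ / √((Cω)²+λ²) = 114 / 163 = 0.701 K.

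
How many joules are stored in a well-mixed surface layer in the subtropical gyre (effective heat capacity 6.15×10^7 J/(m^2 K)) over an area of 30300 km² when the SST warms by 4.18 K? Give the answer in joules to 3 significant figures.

7.79×10^18 J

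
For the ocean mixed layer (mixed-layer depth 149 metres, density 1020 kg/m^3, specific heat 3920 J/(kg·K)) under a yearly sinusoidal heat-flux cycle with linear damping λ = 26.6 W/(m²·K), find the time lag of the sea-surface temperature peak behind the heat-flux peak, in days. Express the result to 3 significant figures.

78.4 days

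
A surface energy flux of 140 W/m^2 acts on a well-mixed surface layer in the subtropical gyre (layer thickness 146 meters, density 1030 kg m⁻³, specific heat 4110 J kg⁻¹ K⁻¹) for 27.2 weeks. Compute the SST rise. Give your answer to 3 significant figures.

3.73 K

Areal heat capacity C = ρ c_p D = 1030 × 4110 × 146 = 6.18×10^8 J/(m²·K).
Net heat input Q = F Δt = 140 × (27.2 weeks × 6.048×10^5 s/week) = 2.30×10^9 J/m².
ΔT = Q / C = 2.30×10^9 / 6.18×10^8 = 3.73 K.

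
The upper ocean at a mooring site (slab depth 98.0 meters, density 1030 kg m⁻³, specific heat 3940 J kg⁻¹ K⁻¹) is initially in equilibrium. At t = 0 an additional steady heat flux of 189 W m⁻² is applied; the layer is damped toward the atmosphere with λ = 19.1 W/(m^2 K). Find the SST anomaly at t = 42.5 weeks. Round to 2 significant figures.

Areal heat capacity C = ρ c_p D = 1030 × 3940 × 98.0 = 3.98×10^8 J/(m^2 K).
τ = C / λ = 3.98×10^8 / 19.1 = 2.08×10^7 s.
Equilibrium anomaly ΔT_eq = F / λ = 189 / 19.1 = 9.90 K.
t = 42.5 weeks = 2.57×10^7 s, so t/τ = 1.23.
ΔT(t) = ΔT_eq (1 − e^(−t/τ)) = 9.90 × (1 − e^−1.23) = 7.02 K.

7.0 K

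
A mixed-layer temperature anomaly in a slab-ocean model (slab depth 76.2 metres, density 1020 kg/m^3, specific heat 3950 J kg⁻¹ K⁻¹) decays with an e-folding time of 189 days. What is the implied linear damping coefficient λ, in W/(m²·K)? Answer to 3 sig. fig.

18.8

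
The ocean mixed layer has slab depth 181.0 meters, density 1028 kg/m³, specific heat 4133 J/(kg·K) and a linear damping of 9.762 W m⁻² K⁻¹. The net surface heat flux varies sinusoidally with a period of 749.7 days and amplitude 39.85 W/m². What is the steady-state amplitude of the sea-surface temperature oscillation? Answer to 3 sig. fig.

0.530 K

Areal heat capacity C = ρ c_p D = 1028 × 4133 × 181.0 = 7.69×10^8 J/(m^2 K).
Angular frequency ω = 2π / T = 2π / 6.48×10^7 s = 9.70×10^-8 s⁻¹.
√((Cω)² + λ²) = √((74.6)² + 9.762²) = 75.2 W/(m²·K).
Amplitude A = F₀ / √((Cω)²+λ²) = 39.85 / 75.2 = 0.530 K.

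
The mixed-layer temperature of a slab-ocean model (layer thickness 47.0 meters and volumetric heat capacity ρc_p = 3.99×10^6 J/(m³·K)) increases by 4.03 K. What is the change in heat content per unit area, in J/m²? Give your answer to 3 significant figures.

7.56×10^8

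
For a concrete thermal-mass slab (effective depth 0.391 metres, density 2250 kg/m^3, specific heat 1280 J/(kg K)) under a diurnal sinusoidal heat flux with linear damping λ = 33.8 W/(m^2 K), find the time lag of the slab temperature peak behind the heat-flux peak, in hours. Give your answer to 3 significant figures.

Areal heat capacity C = ρ c_p D = 2250 × 1280 × 0.391 = 1.13×10^6 J/(m²·K).
ω = 2π / 86400 s = 7.27×10^-5 s⁻¹.
Phase lag φ = arctan(Cω/λ) = arctan(81.9/33.8) = 1.18 rad.
Time lag = φ / ω = 1.18 / 7.27×10^-5 = 16200 s = 4.50 hours.

4.50 hours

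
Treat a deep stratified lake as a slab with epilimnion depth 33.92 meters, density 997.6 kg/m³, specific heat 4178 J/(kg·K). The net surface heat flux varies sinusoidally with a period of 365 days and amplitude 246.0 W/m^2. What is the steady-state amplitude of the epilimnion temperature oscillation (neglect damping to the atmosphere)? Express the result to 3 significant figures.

Areal heat capacity C = ρ c_p D = 997.6 × 4178 × 33.92 = 1.41×10^8 J/(m^2 K).
Angular frequency ω = 2π / T = 2π / 3.15×10^7 s = 1.99×10^-7 s⁻¹.
Cω = 1.41×10^8 × 1.99×10^-7 = 28.2 W/(m²·K).
Amplitude A = F₀ / (Cω) = 246.0 / 28.2 = 8.73 K.

8.73 K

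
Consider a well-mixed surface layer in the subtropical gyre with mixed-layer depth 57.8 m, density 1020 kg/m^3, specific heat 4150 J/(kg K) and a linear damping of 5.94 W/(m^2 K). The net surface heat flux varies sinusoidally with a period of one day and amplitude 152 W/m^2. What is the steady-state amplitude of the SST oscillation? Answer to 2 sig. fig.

Areal heat capacity C = ρ c_p D = 1020 × 4150 × 57.8 = 2.45×10^8 J m⁻² K⁻¹.
Angular frequency ω = 2π / T = 2π / 86400 s = 7.27×10^-5 s⁻¹.
√((Cω)² + λ²) = √((17800)² + 5.94²) = 17800 W/(m²·K).
Amplitude A = F₀ / √((Cω)²+λ²) = 152 / 17800 = 0.00854 K.

0.0085 K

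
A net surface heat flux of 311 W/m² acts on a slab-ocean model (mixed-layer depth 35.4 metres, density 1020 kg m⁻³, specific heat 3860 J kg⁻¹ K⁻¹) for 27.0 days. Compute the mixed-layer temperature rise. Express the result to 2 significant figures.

5.2 K

Areal heat capacity C = ρ c_p D = 1020 × 3860 × 35.4 = 1.39×10^8 J/(m²·K).
Net heat input Q = F Δt = 311 × (27.0 days × 86400 s/day) = 7.26×10^8 J/m².
ΔT = Q / C = 7.26×10^8 / 1.39×10^8 = 5.21 K.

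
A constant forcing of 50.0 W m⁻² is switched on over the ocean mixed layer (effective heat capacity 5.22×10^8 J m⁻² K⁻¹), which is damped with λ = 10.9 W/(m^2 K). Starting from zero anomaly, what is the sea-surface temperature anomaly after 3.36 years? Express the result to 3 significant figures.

4.09 K

Areal heat capacity C = 5.22×10^8 J m⁻² K⁻¹ (given).
τ = C / λ = 5.22×10^8 / 10.9 = 4.79×10^7 s.
Equilibrium anomaly ΔT_eq = F / λ = 50.0 / 10.9 = 4.59 K.
t = 3.36 years = 1.06×10^8 s, so t/τ = 2.21.
ΔT(t) = ΔT_eq (1 − e^(−t/τ)) = 4.59 × (1 − e^−2.21) = 4.09 K.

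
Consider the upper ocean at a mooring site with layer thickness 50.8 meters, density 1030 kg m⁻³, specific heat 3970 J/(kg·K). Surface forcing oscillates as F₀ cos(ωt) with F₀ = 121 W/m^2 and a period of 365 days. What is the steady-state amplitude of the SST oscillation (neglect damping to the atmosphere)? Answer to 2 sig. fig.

Areal heat capacity C = ρ c_p D = 1030 × 3970 × 50.8 = 2.08×10^8 J/(m^2 K).
Angular frequency ω = 2π / T = 2π / 3.15×10^7 s = 1.99×10^-7 s⁻¹.
Cω = 2.08×10^8 × 1.99×10^-7 = 41.4 W/(m²·K).
Amplitude A = F₀ / (Cω) = 121 / 41.4 = 2.92 K.

2.9 K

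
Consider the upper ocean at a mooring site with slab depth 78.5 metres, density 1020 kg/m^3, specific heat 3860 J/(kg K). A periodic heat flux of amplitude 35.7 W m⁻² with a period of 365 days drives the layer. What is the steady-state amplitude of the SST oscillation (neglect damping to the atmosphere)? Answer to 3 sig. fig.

Areal heat capacity C = ρ c_p D = 1020 × 3860 × 78.5 = 3.09×10^8 J m⁻² K⁻¹.
Angular frequency ω = 2π / T = 2π / 3.15×10^7 s = 1.99×10^-7 s⁻¹.
Cω = 3.09×10^8 × 1.99×10^-7 = 61.6 W/(m²·K).
Amplitude A = F₀ / (Cω) = 35.7 / 61.6 = 0.580 K.

0.580 K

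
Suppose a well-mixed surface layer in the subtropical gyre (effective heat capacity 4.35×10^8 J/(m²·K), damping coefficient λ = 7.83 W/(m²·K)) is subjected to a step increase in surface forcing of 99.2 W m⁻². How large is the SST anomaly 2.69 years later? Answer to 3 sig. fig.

9.92 K

Areal heat capacity C = 4.35×10^8 J/(m²·K) (given).
τ = C / λ = 4.35×10^8 / 7.83 = 5.56×10^7 s.
Equilibrium anomaly ΔT_eq = F / λ = 99.2 / 7.83 = 12.7 K.
t = 2.69 years = 8.49×10^7 s, so t/τ = 1.53.
ΔT(t) = ΔT_eq (1 − e^(−t/τ)) = 12.7 × (1 − e^−1.53) = 9.92 K.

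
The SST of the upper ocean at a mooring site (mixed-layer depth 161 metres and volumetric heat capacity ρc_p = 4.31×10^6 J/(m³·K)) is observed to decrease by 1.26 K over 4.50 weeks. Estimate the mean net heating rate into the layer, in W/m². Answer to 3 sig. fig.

-321

Areal heat capacity C = ρc_p × D = 4.31×10^6 × 161 = 6.94×10^8 J/(m²·K).
Required heat per unit area: Q = C ΔT = 6.94×10^8 × -1.26 = -8.74×10^8 J/m².
Flux F = Q / Δt = -8.74×10^8 / 2.72×10^6 s = -321 W/m².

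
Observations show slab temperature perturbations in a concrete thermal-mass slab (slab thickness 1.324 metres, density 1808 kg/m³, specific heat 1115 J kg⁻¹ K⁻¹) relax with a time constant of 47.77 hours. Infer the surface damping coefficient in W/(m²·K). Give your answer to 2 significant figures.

Areal heat capacity C = ρ c_p D = 1808 × 1115 × 1.324 = 2.67×10^6 J/(m²·K).
τ = 47.77 hours = 1.72×10^5 s.
λ = C / τ = 2.67×10^6 / 1.72×10^5 = 15.5 W/(m²·K).

16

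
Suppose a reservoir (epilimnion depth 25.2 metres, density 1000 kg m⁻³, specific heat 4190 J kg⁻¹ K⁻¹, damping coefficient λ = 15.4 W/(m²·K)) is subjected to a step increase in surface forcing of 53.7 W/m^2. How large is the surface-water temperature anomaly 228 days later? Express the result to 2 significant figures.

3.3 K

Areal heat capacity C = ρ c_p D = 1000 × 4190 × 25.2 = 1.06×10^8 J m⁻² K⁻¹.
τ = C / λ = 1.06×10^8 / 15.4 = 6.86×10^6 s.
Equilibrium anomaly ΔT_eq = F / λ = 53.7 / 15.4 = 3.49 K.
t = 228 days = 1.97×10^7 s, so t/τ = 2.87.
ΔT(t) = ΔT_eq (1 − e^(−t/τ)) = 3.49 × (1 − e^−2.87) = 3.29 K.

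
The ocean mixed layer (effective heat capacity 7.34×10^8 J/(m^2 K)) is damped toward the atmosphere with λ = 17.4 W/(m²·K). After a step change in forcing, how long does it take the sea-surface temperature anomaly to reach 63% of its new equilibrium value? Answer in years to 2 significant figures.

Areal heat capacity C = 7.34×10^8 J/(m^2 K) (given).
τ = C / λ = 7.34×10^8 / 17.4 = 4.22×10^7 s.
Fraction reached: 1 − e^(−t/τ) = 0.63 ⇒ t = −τ ln(1 − 0.63) = τ × 0.994.
t = 4.19×10^7 s = 1.33 years.

1.3 years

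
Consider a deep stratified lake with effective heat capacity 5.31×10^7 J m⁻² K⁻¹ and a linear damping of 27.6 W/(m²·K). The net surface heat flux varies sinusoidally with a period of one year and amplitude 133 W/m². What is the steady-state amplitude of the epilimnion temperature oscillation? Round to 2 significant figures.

Areal heat capacity C = 5.31×10^7 J m⁻² K⁻¹ (given).
Angular frequency ω = 2π / T = 2π / 3.15×10^7 s = 1.99×10^-7 s⁻¹.
√((Cω)² + λ²) = √((10.6)² + 27.6²) = 29.6 W/(m²·K).
Amplitude A = F₀ / √((Cω)²+λ²) = 133 / 29.6 = 4.50 K.

4.5 K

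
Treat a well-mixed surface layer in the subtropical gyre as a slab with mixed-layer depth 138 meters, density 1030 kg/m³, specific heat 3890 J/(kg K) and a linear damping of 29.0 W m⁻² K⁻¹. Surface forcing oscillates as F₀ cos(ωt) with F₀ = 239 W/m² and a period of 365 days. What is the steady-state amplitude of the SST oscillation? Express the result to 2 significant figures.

2.1 K

Areal heat capacity C = ρ c_p D = 1030 × 3890 × 138 = 5.53×10^8 J/(m²·K).
Angular frequency ω = 2π / T = 2π / 3.15×10^7 s = 1.99×10^-7 s⁻¹.
√((Cω)² + λ²) = √((110)² + 29.0²) = 114 W/(m²·K).
Amplitude A = F₀ / √((Cω)²+λ²) = 239 / 114 = 2.10 K.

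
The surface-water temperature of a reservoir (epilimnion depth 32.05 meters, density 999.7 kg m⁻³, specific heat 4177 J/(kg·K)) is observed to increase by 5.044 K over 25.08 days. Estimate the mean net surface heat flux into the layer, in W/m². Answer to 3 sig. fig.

Areal heat capacity C = ρ c_p D = 999.7 × 4177 × 32.05 = 1.34×10^8 J/(m²·K).
Required heat per unit area: Q = C ΔT = 1.34×10^8 × 5.044 = 6.75×10^8 J/m².
Flux F = Q / Δt = 6.75×10^8 / 2.17×10^6 s = 312 W/m².

312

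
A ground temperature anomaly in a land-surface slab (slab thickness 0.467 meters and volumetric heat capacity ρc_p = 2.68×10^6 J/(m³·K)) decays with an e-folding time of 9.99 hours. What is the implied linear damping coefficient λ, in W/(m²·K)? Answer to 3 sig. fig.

Areal heat capacity C = ρc_p × D = 2.68×10^6 × 0.467 = 1.25×10^6 J/(m²·K).
τ = 9.99 hours = 36000 s.
λ = C / τ = 1.25×10^6 / 36000 = 34.8 W/(m²·K).

34.8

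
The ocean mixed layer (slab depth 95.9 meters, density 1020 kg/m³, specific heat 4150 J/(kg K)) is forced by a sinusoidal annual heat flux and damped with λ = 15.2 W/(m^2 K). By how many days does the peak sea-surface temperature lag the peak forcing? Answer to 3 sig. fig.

80.5 days

Areal heat capacity C = ρ c_p D = 1020 × 4150 × 95.9 = 4.06×10^8 J m⁻² K⁻¹.
ω = 2π / 3.15×10^7 s = 1.99×10^-7 s⁻¹.
Phase lag φ = arctan(Cω/λ) = arctan(80.9/15.2) = 1.39 rad.
Time lag = φ / ω = 1.39 / 1.99×10^-7 = 6.95×10^6 s = 80.5 days.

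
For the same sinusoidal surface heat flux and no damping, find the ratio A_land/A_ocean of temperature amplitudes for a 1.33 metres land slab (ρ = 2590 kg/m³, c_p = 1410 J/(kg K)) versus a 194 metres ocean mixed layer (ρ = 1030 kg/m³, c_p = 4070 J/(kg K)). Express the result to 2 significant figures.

C_ocean = 1030 × 4070 × 194 = 8.13×10^8 J/(m²·K).
C_land = 2590 × 1410 × 1.33 = 4.86×10^6 J/(m²·K).
Undamped amplitude ∝ 1/C, so A_land/A_ocean = C_ocean/C_land = 167.

170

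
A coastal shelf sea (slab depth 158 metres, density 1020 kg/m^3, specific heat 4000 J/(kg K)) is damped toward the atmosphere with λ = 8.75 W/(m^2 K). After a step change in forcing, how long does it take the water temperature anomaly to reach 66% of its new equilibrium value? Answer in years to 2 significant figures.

Areal heat capacity C = ρ c_p D = 1020 × 4000 × 158 = 6.45×10^8 J/(m^2 K).
τ = C / λ = 6.45×10^8 / 8.75 = 7.37×10^7 s.
Fraction reached: 1 − e^(−t/τ) = 0.66 ⇒ t = −τ ln(1 − 0.66) = τ × 1.08.
t = 7.95×10^7 s = 2.52 years.

2.5 years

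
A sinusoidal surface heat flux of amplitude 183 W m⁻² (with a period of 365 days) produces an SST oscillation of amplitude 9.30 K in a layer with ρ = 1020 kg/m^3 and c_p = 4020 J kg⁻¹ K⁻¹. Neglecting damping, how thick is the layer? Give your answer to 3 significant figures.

ω = 2π / 3.15×10^7 s = 1.99×10^-7 s⁻¹.
Required C = F₀ / (A ω) = 183 / (9.30 × 1.99×10^-7) = 9.88×10^7 J/(m²·K).
D = C / (ρ c_p) = 9.88×10^7 / (1020 × 4020) = 24.1 m.

24.1 m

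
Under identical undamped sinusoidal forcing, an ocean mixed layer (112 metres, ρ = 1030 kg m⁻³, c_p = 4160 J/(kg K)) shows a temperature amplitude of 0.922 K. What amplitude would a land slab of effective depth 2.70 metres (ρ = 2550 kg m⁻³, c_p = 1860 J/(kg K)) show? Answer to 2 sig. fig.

C_ocean = 4.80×10^8 J/(m²·K); C_land = 1.28×10^7 J/(m²·K).
A ∝ 1/C ⇒ A_land = A_ocean × C_ocean/C_land = 0.922 × 37.5 = 34.6 K.

35 K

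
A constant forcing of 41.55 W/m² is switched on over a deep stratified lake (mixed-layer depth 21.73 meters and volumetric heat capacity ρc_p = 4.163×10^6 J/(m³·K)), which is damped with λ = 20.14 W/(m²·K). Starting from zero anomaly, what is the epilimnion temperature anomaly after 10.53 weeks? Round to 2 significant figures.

1.6 K

Areal heat capacity C = ρc_p × D = 4.163×10^6 × 21.73 = 9.05×10^7 J m⁻² K⁻¹.
τ = C / λ = 9.05×10^7 / 20.14 = 4.49×10^6 s.
Equilibrium anomaly ΔT_eq = F / λ = 41.55 / 20.14 = 2.06 K.
t = 10.53 weeks = 6.37×10^6 s, so t/τ = 1.42.
ΔT(t) = ΔT_eq (1 − e^(−t/τ)) = 2.06 × (1 − e^−1.42) = 1.56 K.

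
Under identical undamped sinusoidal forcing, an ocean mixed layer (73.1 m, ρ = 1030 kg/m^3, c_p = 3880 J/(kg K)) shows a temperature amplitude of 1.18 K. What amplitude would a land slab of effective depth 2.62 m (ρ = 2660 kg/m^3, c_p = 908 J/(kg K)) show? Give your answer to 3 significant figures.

54.5 K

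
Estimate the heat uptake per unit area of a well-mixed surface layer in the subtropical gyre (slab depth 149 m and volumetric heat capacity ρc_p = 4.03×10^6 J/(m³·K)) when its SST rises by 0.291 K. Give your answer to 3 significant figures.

1.75×10^8

Areal heat capacity C = ρc_p × D = 4.03×10^6 × 149 = 6.00×10^8 J m⁻² K⁻¹.
ΔQ = C ΔT = 6.00×10^8 × 0.291 = 1.75×10^8 J/m².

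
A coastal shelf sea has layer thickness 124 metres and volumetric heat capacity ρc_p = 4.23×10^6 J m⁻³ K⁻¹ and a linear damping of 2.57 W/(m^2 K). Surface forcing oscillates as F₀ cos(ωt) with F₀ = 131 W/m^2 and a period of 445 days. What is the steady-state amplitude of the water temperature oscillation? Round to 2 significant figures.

Areal heat capacity C = ρc_p × D = 4.23×10^6 × 124 = 5.25×10^8 J m⁻² K⁻¹.
Angular frequency ω = 2π / T = 2π / 3.84×10^7 s = 1.63×10^-7 s⁻¹.
√((Cω)² + λ²) = √((85.7)² + 2.57²) = 85.8 W/(m²·K).
Amplitude A = F₀ / √((Cω)²+λ²) = 131 / 85.8 = 1.53 K.

1.5 K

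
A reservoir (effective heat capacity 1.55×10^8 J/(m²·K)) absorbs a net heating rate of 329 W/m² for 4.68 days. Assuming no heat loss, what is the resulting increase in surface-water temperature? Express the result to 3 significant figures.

Areal heat capacity C = 1.55×10^8 J/(m²·K) (given).
Net heat input Q = F Δt = 329 × (4.68 days × 86400 s/day) = 1.33×10^8 J/m².
ΔT = Q / C = 1.33×10^8 / 1.55×10^8 = 0.858 K.

0.858 K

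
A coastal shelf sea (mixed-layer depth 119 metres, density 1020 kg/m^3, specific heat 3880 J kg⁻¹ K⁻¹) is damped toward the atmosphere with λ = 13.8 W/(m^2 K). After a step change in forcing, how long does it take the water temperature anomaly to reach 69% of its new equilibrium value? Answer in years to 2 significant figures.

Areal heat capacity C = ρ c_p D = 1020 × 3880 × 119 = 4.71×10^8 J/(m^2 K).
τ = C / λ = 4.71×10^8 / 13.8 = 3.41×10^7 s.
Fraction reached: 1 − e^(−t/τ) = 0.69 ⇒ t = −τ ln(1 − 0.69) = τ × 1.17.
t = 4.00×10^7 s = 1.27 years.

1.3 years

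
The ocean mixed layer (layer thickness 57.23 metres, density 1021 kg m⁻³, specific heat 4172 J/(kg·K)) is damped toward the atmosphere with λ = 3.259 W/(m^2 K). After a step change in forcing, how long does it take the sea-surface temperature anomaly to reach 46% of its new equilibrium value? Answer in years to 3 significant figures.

1.46 years

Areal heat capacity C = ρ c_p D = 1021 × 4172 × 57.23 = 2.44×10^8 J/(m^2 K).
τ = C / λ = 2.44×10^8 / 3.259 = 7.48×10^7 s.
Fraction reached: 1 − e^(−t/τ) = 0.46 ⇒ t = −τ ln(1 − 0.46) = τ × 0.616.
t = 4.61×10^7 s = 1.46 years.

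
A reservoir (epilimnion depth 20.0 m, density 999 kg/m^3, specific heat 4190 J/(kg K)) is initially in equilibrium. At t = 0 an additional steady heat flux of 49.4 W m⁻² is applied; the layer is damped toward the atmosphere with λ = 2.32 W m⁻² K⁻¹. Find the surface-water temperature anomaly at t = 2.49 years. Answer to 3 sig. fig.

18.9 K

Areal heat capacity C = ρ c_p D = 999 × 4190 × 20.0 = 8.37×10^7 J m⁻² K⁻¹.
τ = C / λ = 8.37×10^7 / 2.32 = 3.61×10^7 s.
Equilibrium anomaly ΔT_eq = F / λ = 49.4 / 2.32 = 21.3 K.
t = 2.49 years = 7.86×10^7 s, so t/τ = 2.18.
ΔT(t) = ΔT_eq (1 − e^(−t/τ)) = 21.3 × (1 − e^−2.18) = 18.9 K.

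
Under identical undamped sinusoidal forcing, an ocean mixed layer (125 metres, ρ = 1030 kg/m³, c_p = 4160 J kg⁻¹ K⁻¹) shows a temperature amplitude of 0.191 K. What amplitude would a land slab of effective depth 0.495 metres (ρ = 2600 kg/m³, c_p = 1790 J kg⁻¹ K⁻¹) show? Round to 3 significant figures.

C_ocean = 5.36×10^8 J/(m²·K); C_land = 2.30×10^6 J/(m²·K).
A ∝ 1/C ⇒ A_land = A_ocean × C_ocean/C_land = 0.191 × 232 = 44.4 K.

44.4 K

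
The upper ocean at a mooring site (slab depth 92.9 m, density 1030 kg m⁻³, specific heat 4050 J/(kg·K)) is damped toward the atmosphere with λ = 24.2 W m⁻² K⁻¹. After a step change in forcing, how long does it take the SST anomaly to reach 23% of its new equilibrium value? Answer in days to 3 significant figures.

Areal heat capacity C = ρ c_p D = 1030 × 4050 × 92.9 = 3.88×10^8 J/(m^2 K).
τ = C / λ = 3.88×10^8 / 24.2 = 1.60×10^7 s.
Fraction reached: 1 − e^(−t/τ) = 0.23 ⇒ t = −τ ln(1 − 0.23) = τ × 0.261.
t = 4.19×10^6 s = 48.4 days.

48.4 days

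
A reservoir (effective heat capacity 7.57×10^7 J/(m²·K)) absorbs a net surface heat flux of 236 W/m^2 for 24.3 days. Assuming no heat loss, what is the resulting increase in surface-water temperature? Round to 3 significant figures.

6.55 K

Areal heat capacity C = 7.57×10^7 J/(m²·K) (given).
Net heat input Q = F Δt = 236 × (24.3 days × 86400 s/day) = 4.95×10^8 J/m².
ΔT = Q / C = 4.95×10^8 / 7.57×10^7 = 6.55 K.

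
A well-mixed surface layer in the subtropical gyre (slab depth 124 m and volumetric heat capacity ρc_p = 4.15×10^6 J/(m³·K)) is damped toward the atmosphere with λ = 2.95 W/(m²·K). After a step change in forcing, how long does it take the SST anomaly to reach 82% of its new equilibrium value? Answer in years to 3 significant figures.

9.48 years

Areal heat capacity C = ρc_p × D = 4.15×10^6 × 124 = 5.15×10^8 J m⁻² K⁻¹.
τ = C / λ = 5.15×10^8 / 2.95 = 1.74×10^8 s.
Fraction reached: 1 − e^(−t/τ) = 0.82 ⇒ t = −τ ln(1 − 0.82) = τ × 1.71.
t = 2.99×10^8 s = 9.48 years.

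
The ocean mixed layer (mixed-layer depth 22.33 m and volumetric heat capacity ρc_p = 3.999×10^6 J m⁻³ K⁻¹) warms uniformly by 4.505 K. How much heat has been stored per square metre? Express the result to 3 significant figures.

4.02×10^8

Areal heat capacity C = ρc_p × D = 3.999×10^6 × 22.33 = 8.93×10^7 J/(m^2 K).
ΔQ = C ΔT = 8.93×10^7 × 4.505 = 4.02×10^8 J/m².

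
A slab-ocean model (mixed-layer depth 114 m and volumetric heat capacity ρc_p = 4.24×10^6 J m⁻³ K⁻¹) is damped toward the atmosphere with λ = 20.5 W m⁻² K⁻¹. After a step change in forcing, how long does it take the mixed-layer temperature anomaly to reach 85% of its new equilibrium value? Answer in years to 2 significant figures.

1.4 years

Areal heat capacity C = ρc_p × D = 4.24×10^6 × 114 = 4.83×10^8 J m⁻² K⁻¹.
τ = C / λ = 4.83×10^8 / 20.5 = 2.36×10^7 s.
Fraction reached: 1 − e^(−t/τ) = 0.85 ⇒ t = −τ ln(1 − 0.85) = τ × 1.90.
t = 4.47×10^7 s = 1.42 years.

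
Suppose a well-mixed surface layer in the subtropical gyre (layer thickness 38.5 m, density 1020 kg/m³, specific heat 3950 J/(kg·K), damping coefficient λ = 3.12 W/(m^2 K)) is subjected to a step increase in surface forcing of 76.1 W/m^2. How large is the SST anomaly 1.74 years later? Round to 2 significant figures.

16 K

Areal heat capacity C = ρ c_p D = 1020 × 3950 × 38.5 = 1.55×10^8 J/(m^2 K).
τ = C / λ = 1.55×10^8 / 3.12 = 4.97×10^7 s.
Equilibrium anomaly ΔT_eq = F / λ = 76.1 / 3.12 = 24.4 K.
t = 1.74 years = 5.49×10^7 s, so t/τ = 1.10.
ΔT(t) = ΔT_eq (1 − e^(−t/τ)) = 24.4 × (1 − e^−1.10) = 16.3 K.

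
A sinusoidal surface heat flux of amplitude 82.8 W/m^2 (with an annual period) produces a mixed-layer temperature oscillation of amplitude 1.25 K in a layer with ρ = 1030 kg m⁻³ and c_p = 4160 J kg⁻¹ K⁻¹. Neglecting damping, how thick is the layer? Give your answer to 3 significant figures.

ω = 2π / 3.15×10^7 s = 1.99×10^-7 s⁻¹.
Required C = F₀ / (A ω) = 82.8 / (1.25 × 1.99×10^-7) = 3.32×10^8 J/(m²·K).
D = C / (ρ c_p) = 3.32×10^8 / (1030 × 4160) = 77.6 m.

77.6 m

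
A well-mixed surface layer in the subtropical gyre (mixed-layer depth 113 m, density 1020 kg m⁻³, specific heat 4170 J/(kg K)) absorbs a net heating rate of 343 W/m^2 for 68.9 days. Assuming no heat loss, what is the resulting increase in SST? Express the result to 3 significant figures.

4.25 K

Areal heat capacity C = ρ c_p D = 1020 × 4170 × 113 = 4.81×10^8 J/(m²·K).
Net heat input Q = F Δt = 343 × (68.9 days × 86400 s/day) = 2.04×10^9 J/m².
ΔT = Q / C = 2.04×10^9 / 4.81×10^8 = 4.25 K.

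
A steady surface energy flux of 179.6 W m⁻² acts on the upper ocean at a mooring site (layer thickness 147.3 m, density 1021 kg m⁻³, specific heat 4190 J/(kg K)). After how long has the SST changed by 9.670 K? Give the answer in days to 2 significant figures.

390 days

Areal heat capacity C = ρ c_p D = 1021 × 4190 × 147.3 = 6.30×10^8 J m⁻² K⁻¹.
Time required: Δt = C ΔT / F = 6.30×10^8 × 9.670 / 179.6 = 3.39×10^7 s.
In days: 3.39×10^7 s / (86400 s/day) = 393 days.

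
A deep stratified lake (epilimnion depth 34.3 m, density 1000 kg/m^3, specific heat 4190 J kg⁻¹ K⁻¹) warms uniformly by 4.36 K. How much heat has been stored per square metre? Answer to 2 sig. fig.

6.3×10^8

Areal heat capacity C = ρ c_p D = 1000 × 4190 × 34.3 = 1.44×10^8 J m⁻² K⁻¹.
ΔQ = C ΔT = 1.44×10^8 × 4.36 = 6.27×10^8 J/m².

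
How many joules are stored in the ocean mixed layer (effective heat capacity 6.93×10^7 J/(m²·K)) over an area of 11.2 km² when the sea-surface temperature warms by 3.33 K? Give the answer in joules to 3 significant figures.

Areal heat capacity C = 6.93×10^7 J/(m²·K) (given).
Heat per unit area: q = C ΔT = 6.93×10^7 × 3.33 = 2.31×10^8 J/m².
Total heat: Q = q × A = 2.31×10^8 × (11.2 × 10⁶ m²) = 2.58×10^15 J.

2.58×10^15 J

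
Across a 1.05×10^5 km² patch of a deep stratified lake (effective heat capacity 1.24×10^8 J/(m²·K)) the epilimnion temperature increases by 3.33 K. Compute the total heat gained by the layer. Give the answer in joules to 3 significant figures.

4.34×10^19 J

Areal heat capacity C = 1.24×10^8 J/(m²·K) (given).
Heat per unit area: q = C ΔT = 1.24×10^8 × 3.33 = 4.13×10^8 J/m².
Total heat: Q = q × A = 4.13×10^8 × (1.05×10^5 × 10⁶ m²) = 4.34×10^19 J.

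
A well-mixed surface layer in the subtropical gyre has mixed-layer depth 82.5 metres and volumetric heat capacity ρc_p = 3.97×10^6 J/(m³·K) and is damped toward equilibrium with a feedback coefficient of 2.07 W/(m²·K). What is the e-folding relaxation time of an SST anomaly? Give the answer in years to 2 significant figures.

5.0 years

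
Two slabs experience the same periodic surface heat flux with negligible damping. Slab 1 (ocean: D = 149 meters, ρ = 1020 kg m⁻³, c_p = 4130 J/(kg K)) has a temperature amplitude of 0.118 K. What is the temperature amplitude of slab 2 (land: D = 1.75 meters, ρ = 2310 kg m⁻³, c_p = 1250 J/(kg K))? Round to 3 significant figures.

C_ocean = 6.28×10^8 J/(m²·K); C_land = 5.05×10^6 J/(m²·K).
A ∝ 1/C ⇒ A_land = A_ocean × C_ocean/C_land = 0.118 × 124 = 14.7 K.

14.7 K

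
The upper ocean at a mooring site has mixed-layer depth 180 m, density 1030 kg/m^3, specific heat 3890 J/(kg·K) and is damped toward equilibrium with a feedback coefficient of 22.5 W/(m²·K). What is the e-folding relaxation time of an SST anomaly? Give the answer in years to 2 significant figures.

Areal heat capacity C = ρ c_p D = 1030 × 3890 × 180 = 7.21×10^8 J/(m²·K).
Relaxation time τ = C / λ = 7.21×10^8 / 22.5 = 3.21×10^7 s.
In years: 3.21×10^7 s / (3.156×10^7 s/year) = 1.02 years.

1.0 years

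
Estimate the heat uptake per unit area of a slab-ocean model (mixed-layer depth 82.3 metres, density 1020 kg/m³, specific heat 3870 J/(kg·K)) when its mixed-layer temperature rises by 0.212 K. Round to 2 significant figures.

Areal heat capacity C = ρ c_p D = 1020 × 3870 × 82.3 = 3.25×10^8 J/(m^2 K).
ΔQ = C ΔT = 3.25×10^8 × 0.212 = 6.89×10^7 J/m².

6.9×10^7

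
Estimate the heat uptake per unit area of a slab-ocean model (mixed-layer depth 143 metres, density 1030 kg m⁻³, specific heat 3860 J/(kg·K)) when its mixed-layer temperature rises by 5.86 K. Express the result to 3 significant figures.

3.33×10^9

Areal heat capacity C = ρ c_p D = 1030 × 3860 × 143 = 5.69×10^8 J/(m²·K).
ΔQ = C ΔT = 5.69×10^8 × 5.86 = 3.33×10^9 J/m².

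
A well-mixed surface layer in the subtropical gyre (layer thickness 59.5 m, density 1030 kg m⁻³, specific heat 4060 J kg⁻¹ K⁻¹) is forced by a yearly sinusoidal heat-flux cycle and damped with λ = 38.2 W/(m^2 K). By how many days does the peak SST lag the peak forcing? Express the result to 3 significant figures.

Areal heat capacity C = ρ c_p D = 1030 × 4060 × 59.5 = 2.49×10^8 J/(m^2 K).
ω = 2π / 3.15×10^7 s = 1.99×10^-7 s⁻¹.
Phase lag φ = arctan(Cω/λ) = arctan(49.6/38.2) = 0.914 rad.
Time lag = φ / ω = 0.914 / 1.99×10^-7 = 4.59×10^6 s = 53.1 days.

53.1 days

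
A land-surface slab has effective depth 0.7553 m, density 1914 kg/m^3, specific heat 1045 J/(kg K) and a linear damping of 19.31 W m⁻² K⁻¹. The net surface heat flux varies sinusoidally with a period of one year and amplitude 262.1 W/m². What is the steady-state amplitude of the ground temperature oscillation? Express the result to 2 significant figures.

14 K

Areal heat capacity C = ρ c_p D = 1914 × 1045 × 0.7553 = 1.51×10^6 J/(m^2 K).
Angular frequency ω = 2π / T = 2π / 3.15×10^7 s = 1.99×10^-7 s⁻¹.
√((Cω)² + λ²) = √((0.301)² + 19.31²) = 19.3 W/(m²·K).
Amplitude A = F₀ / √((Cω)²+λ²) = 262.1 / 19.3 = 13.6 K.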